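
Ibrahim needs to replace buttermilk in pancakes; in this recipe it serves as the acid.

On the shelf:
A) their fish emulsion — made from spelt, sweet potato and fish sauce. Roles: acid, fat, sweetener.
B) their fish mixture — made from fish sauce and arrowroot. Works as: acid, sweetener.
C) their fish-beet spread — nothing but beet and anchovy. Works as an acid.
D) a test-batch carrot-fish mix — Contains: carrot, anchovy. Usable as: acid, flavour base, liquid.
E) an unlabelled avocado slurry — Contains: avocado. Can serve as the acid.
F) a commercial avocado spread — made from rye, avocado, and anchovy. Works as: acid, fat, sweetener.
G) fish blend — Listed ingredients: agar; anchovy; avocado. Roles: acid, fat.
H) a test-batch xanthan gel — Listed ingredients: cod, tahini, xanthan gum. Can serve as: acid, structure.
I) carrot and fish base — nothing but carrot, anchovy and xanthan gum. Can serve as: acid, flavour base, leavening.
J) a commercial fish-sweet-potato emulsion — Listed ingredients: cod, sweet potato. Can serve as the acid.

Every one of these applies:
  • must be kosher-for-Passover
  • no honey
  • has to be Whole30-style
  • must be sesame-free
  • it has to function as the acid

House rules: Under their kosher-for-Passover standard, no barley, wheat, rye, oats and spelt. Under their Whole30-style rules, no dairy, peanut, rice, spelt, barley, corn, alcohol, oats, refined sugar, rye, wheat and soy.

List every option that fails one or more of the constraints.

A: has spelt, so not kosher-for-Passover; has spelt, so not Whole30-style — no
B: works as an acid, Whole30-style, no sesame — keep
C: works as an acid, Whole30-style, no sesame — keep
D: every rule checks out — valid
E: every rule checks out — valid
F: has rye, so not kosher-for-Passover; has rye, so not Whole30-style — out
G: kosher-for-Passover, no honey — OK
H: has tahini, so not sesame-free — reject
I: only anchovy, xanthan gum and carrot; none excluded — OK
J: nothing on the exclusion list — OK

A, F, H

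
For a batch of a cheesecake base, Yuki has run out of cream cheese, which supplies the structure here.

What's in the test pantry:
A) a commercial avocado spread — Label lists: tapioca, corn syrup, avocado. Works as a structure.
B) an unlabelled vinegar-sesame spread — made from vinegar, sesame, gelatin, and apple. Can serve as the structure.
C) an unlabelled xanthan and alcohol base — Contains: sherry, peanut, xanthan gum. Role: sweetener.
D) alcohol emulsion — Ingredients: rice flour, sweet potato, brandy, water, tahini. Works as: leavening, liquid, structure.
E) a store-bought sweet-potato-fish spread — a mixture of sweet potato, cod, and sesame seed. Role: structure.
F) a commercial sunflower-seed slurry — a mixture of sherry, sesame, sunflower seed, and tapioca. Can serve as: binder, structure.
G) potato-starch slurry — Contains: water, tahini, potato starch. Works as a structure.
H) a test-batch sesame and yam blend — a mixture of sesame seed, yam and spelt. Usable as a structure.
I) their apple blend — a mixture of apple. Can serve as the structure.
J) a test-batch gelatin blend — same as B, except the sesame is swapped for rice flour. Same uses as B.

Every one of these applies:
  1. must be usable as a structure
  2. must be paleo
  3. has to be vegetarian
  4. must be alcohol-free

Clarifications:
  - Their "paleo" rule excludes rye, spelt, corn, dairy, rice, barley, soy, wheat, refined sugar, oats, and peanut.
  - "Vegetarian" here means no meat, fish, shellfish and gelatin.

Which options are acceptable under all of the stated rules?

G, I

A: has corn syrup, so not paleo — out
B: has gelatin, so not vegetarian — no
C: not usable as a structure; has peanut, so not paleo (and 1 more) — reject
D: has rice flour, so not paleo; has brandy, so not alcohol-free — out
E: has cod, so not vegetarian — no
F: has sherry, so not alcohol-free — reject
G: no alcohol, vegetarian — keep
H: has spelt, so not paleo — no
I: nothing on the exclusion list — valid
J: has rice flour, so not paleo; has gelatin, so not vegetarian — out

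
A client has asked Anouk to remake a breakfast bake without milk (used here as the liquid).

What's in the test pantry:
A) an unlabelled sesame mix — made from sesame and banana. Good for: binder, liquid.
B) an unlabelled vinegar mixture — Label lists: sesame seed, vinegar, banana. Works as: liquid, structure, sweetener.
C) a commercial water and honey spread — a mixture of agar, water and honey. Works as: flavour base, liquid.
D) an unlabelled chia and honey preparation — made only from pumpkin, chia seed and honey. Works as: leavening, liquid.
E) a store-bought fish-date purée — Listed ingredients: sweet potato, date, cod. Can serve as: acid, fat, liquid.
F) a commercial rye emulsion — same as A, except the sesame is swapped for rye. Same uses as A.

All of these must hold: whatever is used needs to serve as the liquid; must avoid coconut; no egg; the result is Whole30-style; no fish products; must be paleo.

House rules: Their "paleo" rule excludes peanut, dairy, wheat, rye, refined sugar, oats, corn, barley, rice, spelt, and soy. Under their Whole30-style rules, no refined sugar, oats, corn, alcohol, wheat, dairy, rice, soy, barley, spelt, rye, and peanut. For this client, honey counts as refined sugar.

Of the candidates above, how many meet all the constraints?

2

A: only sesame and banana; none excluded — OK
B: only sesame seed, vinegar and banana; none excluded — keep
C: has honey, so not paleo; has honey, so not Whole30-style — reject
D: has honey, so not paleo; has honey, so not Whole30-style — reject
E: has cod, so not fish-free — out
F: has rye, so not paleo; has rye, so not Whole30-style — out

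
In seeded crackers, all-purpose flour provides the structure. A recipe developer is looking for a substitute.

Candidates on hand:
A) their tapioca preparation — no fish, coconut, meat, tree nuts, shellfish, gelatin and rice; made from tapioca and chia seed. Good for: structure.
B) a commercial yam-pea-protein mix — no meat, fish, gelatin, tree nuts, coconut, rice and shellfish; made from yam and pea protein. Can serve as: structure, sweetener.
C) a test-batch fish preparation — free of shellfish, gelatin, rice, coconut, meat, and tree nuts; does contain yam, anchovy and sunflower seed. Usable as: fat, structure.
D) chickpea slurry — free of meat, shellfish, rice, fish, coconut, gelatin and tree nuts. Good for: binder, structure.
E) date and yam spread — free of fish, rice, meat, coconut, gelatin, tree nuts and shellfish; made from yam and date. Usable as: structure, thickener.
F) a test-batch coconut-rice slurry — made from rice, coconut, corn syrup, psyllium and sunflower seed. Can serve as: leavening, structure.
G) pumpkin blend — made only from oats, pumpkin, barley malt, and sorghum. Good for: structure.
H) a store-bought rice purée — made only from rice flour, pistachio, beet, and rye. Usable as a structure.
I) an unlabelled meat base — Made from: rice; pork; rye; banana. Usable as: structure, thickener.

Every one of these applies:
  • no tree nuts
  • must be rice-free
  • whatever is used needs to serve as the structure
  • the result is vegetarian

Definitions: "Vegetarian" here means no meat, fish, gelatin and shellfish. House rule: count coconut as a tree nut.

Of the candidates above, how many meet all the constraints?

5

A: works as a structure, vegetarian, no rice — OK
B: no rice, vegetarian — valid
C: has anchovy, so not vegetarian — out
D: works as a structure, no rice, tree-nut-free — keep
E: works as a structure, no rice, tree-nut-free — OK
F: has coconut, so not tree-nut-free; has rice, so not rice-free — no
G: tree-nut-free, vegetarian — valid
H: has pistachio, so not tree-nut-free; has rice flour, so not rice-free — out
I: has pork, so not vegetarian; has rice, so not rice-free — no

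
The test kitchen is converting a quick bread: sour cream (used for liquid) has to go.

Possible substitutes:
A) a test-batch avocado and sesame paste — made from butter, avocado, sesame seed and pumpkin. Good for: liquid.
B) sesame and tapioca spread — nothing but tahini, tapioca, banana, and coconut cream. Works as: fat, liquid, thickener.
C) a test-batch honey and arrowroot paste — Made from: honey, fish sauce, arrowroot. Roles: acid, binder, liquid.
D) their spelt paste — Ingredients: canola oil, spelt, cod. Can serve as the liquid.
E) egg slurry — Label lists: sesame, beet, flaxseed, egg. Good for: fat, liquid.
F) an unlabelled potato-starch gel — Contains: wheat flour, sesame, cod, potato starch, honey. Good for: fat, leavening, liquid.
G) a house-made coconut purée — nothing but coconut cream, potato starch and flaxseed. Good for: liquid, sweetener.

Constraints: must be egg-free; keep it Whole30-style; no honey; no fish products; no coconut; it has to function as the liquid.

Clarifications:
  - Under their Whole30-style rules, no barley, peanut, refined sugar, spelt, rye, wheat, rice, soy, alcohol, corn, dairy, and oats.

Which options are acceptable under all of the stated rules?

none

A: has butter, so not Whole30-style — reject
B: has coconut cream, so not coconut-free — out
C: has honey, so not honey-free; has fish sauce, so not fish-free — reject
D: has spelt, so not Whole30-style; has cod, so not fish-free — reject
E: has egg, so not egg-free — no
F: has wheat flour, so not Whole30-style; has honey, so not honey-free (and 1 more) — no
G: has coconut cream, so not coconut-free — out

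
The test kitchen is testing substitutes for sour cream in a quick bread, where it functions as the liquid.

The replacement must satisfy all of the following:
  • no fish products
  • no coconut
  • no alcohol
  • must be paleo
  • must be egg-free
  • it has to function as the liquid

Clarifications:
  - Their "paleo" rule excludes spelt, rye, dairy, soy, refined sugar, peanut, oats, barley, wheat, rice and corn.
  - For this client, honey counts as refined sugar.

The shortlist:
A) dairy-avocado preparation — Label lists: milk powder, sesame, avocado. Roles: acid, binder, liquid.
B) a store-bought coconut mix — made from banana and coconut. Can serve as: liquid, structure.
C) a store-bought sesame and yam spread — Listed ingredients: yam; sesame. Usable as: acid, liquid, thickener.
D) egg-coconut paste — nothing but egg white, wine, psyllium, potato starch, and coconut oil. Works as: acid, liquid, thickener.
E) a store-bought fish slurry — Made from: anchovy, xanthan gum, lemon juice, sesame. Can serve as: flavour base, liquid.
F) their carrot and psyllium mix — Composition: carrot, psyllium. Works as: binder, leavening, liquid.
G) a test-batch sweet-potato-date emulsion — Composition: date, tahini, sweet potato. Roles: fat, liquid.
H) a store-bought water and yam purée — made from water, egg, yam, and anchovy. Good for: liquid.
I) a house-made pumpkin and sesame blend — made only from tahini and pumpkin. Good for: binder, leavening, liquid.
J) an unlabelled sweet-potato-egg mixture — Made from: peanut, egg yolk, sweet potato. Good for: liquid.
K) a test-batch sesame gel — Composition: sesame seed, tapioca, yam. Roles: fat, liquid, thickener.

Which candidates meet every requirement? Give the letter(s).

A: has milk powder, so not paleo — no
B: has coconut, so not coconut-free — no
C: nothing on the exclusion list — OK
D: has coconut oil, so not coconut-free; has wine, so not alcohol-free (and 1 more) — out
E: has anchovy, so not fish-free — out
F: works as a liquid, no coconut, no alcohol — OK
G: no coconut, no fish — OK
H: has anchovy, so not fish-free; has egg, so not egg-free — out
I: no egg, no fish — valid
J: has peanut, so not paleo; has egg yolk, so not egg-free — reject
K: nothing on the exclusion list — keep

C, F, G, I, K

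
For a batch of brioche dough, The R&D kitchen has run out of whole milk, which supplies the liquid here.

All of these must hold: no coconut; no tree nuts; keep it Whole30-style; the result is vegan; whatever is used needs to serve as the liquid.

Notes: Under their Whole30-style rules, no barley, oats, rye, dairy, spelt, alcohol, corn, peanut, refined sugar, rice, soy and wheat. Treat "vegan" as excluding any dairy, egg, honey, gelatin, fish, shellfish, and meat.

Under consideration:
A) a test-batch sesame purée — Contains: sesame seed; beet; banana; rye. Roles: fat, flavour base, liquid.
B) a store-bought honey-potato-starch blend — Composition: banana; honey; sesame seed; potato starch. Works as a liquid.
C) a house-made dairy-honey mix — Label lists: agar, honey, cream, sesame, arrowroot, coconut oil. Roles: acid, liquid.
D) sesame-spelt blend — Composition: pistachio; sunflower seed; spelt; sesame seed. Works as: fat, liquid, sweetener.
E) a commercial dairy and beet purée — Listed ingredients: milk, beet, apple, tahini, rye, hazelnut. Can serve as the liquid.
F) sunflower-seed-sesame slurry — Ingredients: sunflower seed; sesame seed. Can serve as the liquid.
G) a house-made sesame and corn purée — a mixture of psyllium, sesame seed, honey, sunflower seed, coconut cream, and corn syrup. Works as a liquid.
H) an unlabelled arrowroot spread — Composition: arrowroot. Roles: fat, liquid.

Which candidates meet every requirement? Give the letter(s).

F, H

A: has rye, so not Whole30-style — no
B: has honey, so not vegan — out
C: has cream, so not Whole30-style; has cream, so not vegan (and 1 more) — reject
D: has spelt, so not Whole30-style; has pistachio, so not tree-nut-free — reject
E: has milk, so not Whole30-style; has milk, so not vegan (and 1 more) — out
F: only sesame seed and sunflower seed; none excluded — valid
G: has corn syrup, so not Whole30-style; has honey, so not vegan (and 1 more) — out
H: nothing on the exclusion list — keep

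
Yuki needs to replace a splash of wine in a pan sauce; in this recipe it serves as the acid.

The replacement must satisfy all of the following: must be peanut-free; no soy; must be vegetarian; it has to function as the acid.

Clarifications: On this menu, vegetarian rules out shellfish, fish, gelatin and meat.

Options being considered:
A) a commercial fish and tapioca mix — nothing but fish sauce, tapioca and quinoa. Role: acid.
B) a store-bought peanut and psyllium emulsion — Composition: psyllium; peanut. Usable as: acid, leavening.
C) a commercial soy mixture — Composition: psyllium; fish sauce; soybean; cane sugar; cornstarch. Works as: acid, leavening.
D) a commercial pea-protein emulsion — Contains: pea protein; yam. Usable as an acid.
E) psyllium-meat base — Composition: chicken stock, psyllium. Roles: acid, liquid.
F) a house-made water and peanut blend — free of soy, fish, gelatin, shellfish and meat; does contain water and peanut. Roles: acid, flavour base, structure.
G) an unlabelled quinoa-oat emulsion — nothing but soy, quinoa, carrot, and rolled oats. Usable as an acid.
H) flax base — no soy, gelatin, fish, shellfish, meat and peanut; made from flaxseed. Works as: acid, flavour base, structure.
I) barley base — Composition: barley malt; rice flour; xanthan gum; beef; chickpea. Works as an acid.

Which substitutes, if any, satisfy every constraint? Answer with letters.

D, H

A: has fish sauce, so not vegetarian — reject
B: has peanut, so not peanut-free — out
C: has fish sauce, so not vegetarian; has soybean, so not soy-free — no
D: works as an acid, vegetarian, no soy — valid
E: has chicken stock, so not vegetarian — reject
F: has peanut, so not peanut-free — reject
G: has soy, so not soy-free — no
H: every rule checks out — keep
I: has beef, so not vegetarian — no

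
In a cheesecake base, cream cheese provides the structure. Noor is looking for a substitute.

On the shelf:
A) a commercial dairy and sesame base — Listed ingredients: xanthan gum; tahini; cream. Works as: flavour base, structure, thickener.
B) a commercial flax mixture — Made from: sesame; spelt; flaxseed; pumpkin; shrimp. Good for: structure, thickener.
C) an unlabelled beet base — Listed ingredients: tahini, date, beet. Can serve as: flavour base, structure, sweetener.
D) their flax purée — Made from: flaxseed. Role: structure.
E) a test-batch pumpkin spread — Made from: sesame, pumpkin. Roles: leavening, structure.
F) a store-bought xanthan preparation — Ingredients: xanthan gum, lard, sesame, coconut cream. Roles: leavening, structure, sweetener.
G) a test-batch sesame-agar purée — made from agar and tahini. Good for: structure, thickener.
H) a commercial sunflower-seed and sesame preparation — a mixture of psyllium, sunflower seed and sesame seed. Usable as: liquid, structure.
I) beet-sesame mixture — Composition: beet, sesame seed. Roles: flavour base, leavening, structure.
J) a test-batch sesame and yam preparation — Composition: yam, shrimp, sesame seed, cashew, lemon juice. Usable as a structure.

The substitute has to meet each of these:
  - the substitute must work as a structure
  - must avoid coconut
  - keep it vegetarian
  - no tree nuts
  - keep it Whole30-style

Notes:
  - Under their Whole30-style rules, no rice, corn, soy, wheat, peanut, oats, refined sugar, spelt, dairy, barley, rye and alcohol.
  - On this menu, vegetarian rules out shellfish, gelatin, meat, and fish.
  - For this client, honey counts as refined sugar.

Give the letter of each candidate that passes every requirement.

A: has cream, so not Whole30-style — no
B: has spelt, so not Whole30-style; has shrimp, so not vegetarian — no
C: works as a structure, no tree nuts, vegetarian — valid
D: works as a structure, Whole30-style, no tree nuts — keep
E: works as a structure, Whole30-style, no coconut — keep
F: has lard, so not vegetarian; has coconut cream, so not coconut-free — no
G: Whole30-style, vegetarian — OK
H: only sesame seed, psyllium and sunflower seed; none excluded — keep
I: Whole30-style, no coconut — valid
J: has shrimp, so not vegetarian; has cashew, so not tree-nut-free — reject

C, D, E, G, H, I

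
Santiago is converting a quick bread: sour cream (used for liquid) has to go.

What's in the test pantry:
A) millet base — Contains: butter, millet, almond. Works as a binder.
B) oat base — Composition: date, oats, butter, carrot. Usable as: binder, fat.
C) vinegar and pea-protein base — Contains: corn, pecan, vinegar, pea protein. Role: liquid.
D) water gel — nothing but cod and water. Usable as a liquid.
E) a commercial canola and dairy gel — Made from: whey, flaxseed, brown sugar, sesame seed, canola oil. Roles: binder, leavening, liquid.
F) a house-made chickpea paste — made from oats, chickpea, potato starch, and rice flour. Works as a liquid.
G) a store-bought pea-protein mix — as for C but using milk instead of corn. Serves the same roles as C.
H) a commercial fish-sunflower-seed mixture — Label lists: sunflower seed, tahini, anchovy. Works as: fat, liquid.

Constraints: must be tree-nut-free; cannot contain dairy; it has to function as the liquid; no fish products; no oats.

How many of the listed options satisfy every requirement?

A: not usable as a liquid; has butter, so not dairy-free (and 1 more) — out
B: not usable as a liquid; has butter, so not dairy-free (and 1 more) — reject
C: has pecan, so not tree-nut-free — reject
D: has cod, so not fish-free — reject
E: has whey, so not dairy-free — reject
F: has oats, so not oat-free — out
G: has milk, so not dairy-free; has pecan, so not tree-nut-free — reject
H: has anchovy, so not fish-free — no

0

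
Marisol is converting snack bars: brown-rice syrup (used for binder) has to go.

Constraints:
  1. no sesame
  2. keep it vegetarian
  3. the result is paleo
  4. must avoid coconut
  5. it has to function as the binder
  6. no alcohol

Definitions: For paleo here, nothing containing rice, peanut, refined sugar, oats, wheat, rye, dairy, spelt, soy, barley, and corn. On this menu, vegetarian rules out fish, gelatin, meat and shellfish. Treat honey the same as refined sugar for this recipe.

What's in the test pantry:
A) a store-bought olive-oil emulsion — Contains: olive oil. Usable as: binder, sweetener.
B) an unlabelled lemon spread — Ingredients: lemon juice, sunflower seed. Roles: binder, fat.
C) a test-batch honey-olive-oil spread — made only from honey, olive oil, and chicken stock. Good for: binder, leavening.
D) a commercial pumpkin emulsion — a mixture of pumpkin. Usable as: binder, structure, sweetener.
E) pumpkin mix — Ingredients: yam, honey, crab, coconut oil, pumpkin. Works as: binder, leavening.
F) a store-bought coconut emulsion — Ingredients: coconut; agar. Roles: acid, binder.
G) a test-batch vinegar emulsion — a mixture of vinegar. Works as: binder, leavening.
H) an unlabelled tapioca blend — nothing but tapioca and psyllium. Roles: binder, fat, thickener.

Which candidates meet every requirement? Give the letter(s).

A: works as a binder, vegetarian, no coconut — valid
B: nothing on the exclusion list — valid
C: has honey, so not paleo; has chicken stock, so not vegetarian — out
D: works as a binder, no coconut, vegetarian — OK
E: has honey, so not paleo; has crab, so not vegetarian (and 1 more) — out
F: has coconut, so not coconut-free — reject
G: works as a binder, vegetarian, no alcohol — valid
H: only psyllium and tapioca; none excluded — keep

A, B, D, G, H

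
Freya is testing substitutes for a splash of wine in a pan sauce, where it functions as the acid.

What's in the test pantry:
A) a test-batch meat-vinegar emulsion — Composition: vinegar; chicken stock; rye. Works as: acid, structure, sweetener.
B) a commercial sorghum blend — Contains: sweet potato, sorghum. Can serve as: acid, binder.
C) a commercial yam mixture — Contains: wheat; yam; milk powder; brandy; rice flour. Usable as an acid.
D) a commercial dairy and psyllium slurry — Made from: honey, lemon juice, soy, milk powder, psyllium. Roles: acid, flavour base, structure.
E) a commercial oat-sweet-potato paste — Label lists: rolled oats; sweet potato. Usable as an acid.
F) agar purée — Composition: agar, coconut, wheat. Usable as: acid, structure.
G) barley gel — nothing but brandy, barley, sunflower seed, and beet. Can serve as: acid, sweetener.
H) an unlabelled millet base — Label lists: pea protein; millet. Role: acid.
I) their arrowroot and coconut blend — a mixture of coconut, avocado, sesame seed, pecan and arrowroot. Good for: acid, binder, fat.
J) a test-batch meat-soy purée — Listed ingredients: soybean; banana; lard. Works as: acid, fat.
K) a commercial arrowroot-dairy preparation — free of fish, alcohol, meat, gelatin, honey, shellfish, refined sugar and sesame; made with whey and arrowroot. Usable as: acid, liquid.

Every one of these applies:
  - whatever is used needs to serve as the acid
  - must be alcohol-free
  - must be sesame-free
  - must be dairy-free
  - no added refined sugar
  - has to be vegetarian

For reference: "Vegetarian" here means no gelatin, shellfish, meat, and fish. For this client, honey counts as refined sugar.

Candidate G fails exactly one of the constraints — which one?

usable as an acid: satisfied
vegetarian: satisfied
dairy-free: satisfied
no-added-sugar: satisfied
alcohol-free: has brandy — fails
sesame-free: satisfied

alcohol-free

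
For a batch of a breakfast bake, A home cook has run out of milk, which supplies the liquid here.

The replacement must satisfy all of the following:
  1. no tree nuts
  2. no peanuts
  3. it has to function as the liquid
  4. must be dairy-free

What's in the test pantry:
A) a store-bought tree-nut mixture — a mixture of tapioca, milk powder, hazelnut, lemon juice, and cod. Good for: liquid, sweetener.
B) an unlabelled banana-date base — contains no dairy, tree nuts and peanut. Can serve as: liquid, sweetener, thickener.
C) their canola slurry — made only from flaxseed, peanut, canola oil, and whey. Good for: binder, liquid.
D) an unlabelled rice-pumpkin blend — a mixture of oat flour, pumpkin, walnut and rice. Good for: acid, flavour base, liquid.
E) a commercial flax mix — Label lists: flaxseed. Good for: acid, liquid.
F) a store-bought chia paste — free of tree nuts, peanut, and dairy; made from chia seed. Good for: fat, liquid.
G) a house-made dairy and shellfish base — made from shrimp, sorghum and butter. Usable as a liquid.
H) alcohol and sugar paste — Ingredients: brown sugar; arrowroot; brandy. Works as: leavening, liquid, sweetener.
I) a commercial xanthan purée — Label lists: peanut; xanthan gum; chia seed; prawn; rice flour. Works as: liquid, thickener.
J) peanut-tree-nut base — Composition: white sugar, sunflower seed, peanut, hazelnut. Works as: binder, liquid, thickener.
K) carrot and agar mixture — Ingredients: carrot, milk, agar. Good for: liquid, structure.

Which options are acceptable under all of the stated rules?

A: has milk powder, so not dairy-free; has hazelnut, so not tree-nut-free — out
B: no tree nuts, no dairy — valid
C: has whey, so not dairy-free; has peanut, so not peanut-free — no
D: has walnut, so not tree-nut-free — no
E: nothing on the exclusion list — keep
F: no peanut, no tree nuts — valid
G: has butter, so not dairy-free — out
H: no tree nuts, no peanut — OK
I: has peanut, so not peanut-free — reject
J: has peanut, so not peanut-free; has hazelnut, so not tree-nut-free — no
K: has milk, so not dairy-free — reject

B, E, F, H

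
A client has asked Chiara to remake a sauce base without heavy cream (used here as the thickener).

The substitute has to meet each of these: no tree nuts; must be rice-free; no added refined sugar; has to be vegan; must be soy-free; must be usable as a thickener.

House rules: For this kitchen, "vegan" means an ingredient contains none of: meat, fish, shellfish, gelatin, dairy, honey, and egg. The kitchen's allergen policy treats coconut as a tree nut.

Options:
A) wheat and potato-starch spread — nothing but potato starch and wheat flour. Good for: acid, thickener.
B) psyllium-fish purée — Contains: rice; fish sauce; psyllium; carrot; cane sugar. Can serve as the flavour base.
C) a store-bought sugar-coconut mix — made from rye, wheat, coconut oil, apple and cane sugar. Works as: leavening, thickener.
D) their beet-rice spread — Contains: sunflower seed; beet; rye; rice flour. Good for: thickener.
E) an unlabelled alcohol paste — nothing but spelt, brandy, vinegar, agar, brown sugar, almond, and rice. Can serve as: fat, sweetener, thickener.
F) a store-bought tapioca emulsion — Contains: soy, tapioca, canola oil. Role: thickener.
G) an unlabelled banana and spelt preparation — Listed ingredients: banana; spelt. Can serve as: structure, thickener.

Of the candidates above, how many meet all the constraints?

A: no rice, no refined sugar — keep
B: not usable as a thickener; has fish sauce, so not vegan (and 2 more) — out
C: has coconut oil, so not tree-nut-free; has cane sugar, so not no-added-sugar — reject
D: has rice flour, so not rice-free — no
E: has almond, so not tree-nut-free; has rice, so not rice-free (and 1 more) — reject
F: has soy, so not soy-free — out
G: all constraints satisfied — keep

2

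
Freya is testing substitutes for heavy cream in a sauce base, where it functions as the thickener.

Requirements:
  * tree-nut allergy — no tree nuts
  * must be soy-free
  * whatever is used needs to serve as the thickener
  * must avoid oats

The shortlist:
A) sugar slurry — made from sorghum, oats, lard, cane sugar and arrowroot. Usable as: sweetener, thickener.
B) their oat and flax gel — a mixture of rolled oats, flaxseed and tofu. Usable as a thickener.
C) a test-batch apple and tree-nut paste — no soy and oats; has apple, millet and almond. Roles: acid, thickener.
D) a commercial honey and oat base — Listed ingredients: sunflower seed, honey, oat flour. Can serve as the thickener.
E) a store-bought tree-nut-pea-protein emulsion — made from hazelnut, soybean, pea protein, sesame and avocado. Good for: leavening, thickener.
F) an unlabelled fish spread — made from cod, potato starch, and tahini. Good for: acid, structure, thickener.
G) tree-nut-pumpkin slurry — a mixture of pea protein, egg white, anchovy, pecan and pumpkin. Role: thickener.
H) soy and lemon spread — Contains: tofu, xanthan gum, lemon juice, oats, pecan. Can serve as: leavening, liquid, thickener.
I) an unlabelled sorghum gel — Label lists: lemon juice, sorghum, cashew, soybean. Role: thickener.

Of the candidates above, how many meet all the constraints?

A: has oats, so not oat-free — out
B: has rolled oats, so not oat-free; has tofu, so not soy-free — out
C: has almond, so not tree-nut-free — out
D: has oat flour, so not oat-free — out
E: has soybean, so not soy-free; has hazelnut, so not tree-nut-free — no
F: works as a thickener, no tree nuts, no oats — OK
G: has pecan, so not tree-nut-free — out
H: has oats, so not oat-free; has tofu, so not soy-free (and 1 more) — out
I: has soybean, so not soy-free; has cashew, so not tree-nut-free — out

1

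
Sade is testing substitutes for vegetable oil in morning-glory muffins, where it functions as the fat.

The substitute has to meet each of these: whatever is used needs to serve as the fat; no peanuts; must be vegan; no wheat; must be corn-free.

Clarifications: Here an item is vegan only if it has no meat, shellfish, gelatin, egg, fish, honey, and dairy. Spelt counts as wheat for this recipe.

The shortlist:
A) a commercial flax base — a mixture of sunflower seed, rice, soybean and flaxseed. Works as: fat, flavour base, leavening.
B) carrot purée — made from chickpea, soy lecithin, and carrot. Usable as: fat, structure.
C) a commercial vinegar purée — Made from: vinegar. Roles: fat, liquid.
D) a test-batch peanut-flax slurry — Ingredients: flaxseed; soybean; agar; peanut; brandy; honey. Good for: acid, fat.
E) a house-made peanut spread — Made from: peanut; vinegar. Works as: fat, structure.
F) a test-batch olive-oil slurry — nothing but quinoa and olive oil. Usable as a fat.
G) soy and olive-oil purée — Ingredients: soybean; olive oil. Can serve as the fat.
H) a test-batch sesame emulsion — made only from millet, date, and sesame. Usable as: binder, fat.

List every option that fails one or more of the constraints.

A: works as a fat, wheat-free, no corn — keep
B: only soy lecithin, carrot and chickpea; none excluded — OK
C: only vinegar; none excluded — valid
D: has honey, so not vegan; has peanut, so not peanut-free — no
E: has peanut, so not peanut-free — no
F: no corn, no peanut — valid
G: only soybean and olive oil; none excluded — valid
H: only sesame, date and millet; none excluded — OK

D, E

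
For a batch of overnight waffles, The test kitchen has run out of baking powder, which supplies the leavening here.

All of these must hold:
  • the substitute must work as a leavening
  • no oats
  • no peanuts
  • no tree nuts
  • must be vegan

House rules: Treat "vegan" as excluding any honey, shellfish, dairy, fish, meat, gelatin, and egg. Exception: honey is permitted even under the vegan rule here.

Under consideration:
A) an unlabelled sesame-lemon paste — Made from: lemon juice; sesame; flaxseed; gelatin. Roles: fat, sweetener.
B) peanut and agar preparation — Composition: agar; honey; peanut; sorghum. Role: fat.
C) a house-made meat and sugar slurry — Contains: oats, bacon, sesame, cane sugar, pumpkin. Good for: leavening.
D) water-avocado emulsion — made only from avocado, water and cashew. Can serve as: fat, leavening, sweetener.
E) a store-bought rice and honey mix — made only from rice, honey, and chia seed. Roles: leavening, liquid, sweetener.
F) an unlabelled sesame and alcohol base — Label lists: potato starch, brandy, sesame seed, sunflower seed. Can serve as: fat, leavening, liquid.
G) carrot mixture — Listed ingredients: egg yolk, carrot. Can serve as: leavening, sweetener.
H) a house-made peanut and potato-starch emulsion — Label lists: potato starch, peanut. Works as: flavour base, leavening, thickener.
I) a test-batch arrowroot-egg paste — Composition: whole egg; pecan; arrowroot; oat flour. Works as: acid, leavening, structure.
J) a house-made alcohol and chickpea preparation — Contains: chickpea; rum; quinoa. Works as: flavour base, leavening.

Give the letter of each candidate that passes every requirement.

E, F, J

A: not usable as a leavening; has gelatin, so not vegan — reject
B: not usable as a leavening; has peanut, so not peanut-free — no
C: has bacon, so not vegan; has oats, so not oat-free — reject
D: has cashew, so not tree-nut-free — reject
E: honey is permitted under the vegan carve-out; nothing else excluded — OK
F: works as a leavening, no peanut, no tree nuts — OK
G: has egg yolk, so not vegan — out
H: has peanut, so not peanut-free — no
I: has whole egg, so not vegan; has oat flour, so not oat-free (and 1 more) — no
J: every rule checks out — valid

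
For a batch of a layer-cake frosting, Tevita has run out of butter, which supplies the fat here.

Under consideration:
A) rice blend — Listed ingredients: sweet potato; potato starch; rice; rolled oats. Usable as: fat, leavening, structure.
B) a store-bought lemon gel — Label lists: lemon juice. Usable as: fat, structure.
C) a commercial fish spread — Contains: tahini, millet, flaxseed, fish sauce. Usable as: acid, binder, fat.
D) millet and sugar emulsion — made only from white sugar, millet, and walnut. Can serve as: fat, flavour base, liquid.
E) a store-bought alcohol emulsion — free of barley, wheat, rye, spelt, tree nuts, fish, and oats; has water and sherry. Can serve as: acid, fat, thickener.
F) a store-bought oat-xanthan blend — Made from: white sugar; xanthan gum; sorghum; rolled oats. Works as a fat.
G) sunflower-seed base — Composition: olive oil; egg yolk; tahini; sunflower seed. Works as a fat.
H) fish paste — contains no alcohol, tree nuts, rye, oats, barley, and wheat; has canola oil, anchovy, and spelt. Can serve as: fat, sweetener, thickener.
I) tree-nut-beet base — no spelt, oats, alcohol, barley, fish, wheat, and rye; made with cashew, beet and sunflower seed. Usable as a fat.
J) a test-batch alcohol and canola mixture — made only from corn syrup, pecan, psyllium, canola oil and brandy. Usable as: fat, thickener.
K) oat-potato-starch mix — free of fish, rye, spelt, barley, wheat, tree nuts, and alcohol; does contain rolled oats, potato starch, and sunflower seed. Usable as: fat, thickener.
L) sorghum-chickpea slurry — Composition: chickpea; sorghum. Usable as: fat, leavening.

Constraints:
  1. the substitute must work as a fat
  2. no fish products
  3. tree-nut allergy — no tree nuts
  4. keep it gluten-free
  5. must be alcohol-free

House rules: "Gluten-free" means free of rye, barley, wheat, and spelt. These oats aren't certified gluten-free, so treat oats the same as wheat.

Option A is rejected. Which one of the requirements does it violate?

usable as a fat: satisfied
gluten-free: has rolled oats — fails
fish-free: satisfied
tree-nut-free: satisfied
alcohol-free: satisfied

gluten-free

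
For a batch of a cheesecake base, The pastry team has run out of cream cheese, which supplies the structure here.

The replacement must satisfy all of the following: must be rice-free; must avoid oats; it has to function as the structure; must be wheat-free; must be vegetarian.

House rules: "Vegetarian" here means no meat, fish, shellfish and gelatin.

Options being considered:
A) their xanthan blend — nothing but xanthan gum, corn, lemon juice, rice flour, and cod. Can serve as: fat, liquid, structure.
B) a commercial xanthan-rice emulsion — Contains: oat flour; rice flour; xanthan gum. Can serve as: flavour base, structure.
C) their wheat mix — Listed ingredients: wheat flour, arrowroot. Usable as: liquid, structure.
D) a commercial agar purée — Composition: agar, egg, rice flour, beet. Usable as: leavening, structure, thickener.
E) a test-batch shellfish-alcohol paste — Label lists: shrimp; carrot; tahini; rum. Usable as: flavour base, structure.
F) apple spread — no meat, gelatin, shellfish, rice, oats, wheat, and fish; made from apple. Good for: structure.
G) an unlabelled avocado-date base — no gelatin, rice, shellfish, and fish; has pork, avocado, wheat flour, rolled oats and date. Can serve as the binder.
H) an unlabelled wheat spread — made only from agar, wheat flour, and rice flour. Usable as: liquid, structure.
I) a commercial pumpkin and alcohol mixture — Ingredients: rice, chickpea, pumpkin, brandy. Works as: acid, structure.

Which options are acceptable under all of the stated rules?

A: has cod, so not vegetarian; has rice flour, so not rice-free — out
B: has oat flour, so not oat-free; has rice flour, so not rice-free — reject
C: has wheat flour, so not wheat-free — reject
D: has rice flour, so not rice-free — out
E: has shrimp, so not vegetarian — no
F: works as a structure, no wheat, no rice — valid
G: not usable as a structure; has pork, so not vegetarian (and 2 more) — reject
H: has wheat flour, so not wheat-free; has rice flour, so not rice-free — no
I: has rice, so not rice-free — reject

F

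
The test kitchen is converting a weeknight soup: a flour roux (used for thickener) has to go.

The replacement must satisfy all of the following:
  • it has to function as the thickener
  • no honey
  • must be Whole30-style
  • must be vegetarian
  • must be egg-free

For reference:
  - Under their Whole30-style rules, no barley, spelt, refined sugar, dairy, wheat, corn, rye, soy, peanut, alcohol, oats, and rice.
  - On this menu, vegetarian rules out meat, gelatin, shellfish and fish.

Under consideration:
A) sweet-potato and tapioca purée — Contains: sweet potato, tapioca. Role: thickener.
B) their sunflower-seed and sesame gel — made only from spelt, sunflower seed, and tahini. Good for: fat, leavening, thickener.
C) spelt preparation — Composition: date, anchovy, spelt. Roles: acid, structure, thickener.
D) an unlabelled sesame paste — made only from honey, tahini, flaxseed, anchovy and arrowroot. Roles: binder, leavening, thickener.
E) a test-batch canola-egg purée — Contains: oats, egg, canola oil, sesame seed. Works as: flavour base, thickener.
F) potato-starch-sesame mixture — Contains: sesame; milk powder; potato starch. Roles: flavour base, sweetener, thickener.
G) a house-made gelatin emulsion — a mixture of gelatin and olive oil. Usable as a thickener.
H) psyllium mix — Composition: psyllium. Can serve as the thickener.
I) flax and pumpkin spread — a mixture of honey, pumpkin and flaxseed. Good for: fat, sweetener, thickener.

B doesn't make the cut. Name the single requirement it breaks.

usable as a thickener: satisfied
Whole30-style: has spelt — fails
vegetarian: satisfied
honey-free: satisfied
egg-free: satisfied

Whole30-style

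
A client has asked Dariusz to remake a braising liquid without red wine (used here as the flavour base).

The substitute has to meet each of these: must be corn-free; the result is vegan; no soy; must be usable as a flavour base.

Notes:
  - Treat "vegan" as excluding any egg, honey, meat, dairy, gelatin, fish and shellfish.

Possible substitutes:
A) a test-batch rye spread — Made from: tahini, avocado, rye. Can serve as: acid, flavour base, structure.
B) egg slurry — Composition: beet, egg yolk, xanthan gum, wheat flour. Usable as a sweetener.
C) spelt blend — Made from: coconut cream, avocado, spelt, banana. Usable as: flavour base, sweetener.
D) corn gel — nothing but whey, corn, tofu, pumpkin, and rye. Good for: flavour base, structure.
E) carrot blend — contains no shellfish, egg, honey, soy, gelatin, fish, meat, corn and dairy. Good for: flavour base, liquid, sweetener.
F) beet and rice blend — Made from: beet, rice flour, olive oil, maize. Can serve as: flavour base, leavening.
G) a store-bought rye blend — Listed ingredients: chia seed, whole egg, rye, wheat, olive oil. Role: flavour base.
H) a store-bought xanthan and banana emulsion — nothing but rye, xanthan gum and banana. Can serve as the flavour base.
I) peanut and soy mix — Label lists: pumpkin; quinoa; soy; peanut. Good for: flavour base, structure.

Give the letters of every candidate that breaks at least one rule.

B, D, F, G, I

A: only rye, tahini and avocado; none excluded — valid
B: not usable as a flavour base; has egg yolk, so not vegan — reject
C: coconut cream and spelt etc. — none of it excluded — keep
D: has whey, so not vegan; has tofu, so not soy-free (and 1 more) — out
E: works as a flavour base, no corn, no soy — valid
F: has maize, so not corn-free — no
G: has whole egg, so not vegan — reject
H: nothing on the exclusion list — valid
I: has soy, so not soy-free — reject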